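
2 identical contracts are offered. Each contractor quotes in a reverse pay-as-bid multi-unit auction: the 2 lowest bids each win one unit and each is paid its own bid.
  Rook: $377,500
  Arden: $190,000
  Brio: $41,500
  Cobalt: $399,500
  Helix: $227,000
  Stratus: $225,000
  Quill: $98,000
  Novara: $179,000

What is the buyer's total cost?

Ordering the bids: 41,500 (Brio), 98,000 (Quill), 179,000 (Novara), 190,000 (Arden), …
Lowest 2: Brio, Quill.
Total cost = 41,500 + 98,000 = $139,500.

Total cost: $139,500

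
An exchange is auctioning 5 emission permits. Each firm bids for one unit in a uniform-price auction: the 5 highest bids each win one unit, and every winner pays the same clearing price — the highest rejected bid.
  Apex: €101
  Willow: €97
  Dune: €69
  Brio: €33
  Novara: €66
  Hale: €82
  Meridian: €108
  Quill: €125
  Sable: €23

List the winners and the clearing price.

Quill, Meridian, Apex, Willow, Hale; each pays €69

Sorting: 125 (Quill), 108 (Meridian), 101 (Apex), 97 (Willow), 82 (Hale), 69 (Dune), 66 (Novara), …
Top 5: Quill, Meridian, Apex, Willow, Hale.
Highest unsuccessful bid: €69 → clearing price.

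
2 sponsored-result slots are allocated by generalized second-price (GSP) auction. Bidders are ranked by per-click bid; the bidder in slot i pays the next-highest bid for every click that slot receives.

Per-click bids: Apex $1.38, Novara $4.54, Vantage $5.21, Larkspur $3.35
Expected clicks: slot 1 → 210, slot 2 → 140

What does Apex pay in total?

Ranked by bid: $5.21 (Vantage) > $4.54 (Novara) > $3.35 (Larkspur) > …
Apex ranks below slot 2 → no slot, pays nothing.

Apex pays $0.00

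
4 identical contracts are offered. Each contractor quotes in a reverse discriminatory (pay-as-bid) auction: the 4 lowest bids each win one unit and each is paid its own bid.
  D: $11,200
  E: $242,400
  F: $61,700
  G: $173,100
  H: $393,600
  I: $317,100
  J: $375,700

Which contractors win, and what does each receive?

D $11,200, F $61,700, G $173,100, E $242,400

Bids ranked low→high: 11,200 (D), 61,700 (F), 173,100 (G), 242,400 (E), 317,100 (I), 375,700 (J), …
Lowest 4: D, F, G, E.
Each winner is paid its own bid: D $11,200, F $61,700, G $173,100, E $242,400.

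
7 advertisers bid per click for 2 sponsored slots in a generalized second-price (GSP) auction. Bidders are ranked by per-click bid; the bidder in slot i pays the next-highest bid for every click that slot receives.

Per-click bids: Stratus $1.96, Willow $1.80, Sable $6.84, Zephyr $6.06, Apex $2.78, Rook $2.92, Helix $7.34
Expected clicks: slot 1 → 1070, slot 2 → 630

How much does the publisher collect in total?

Total revenue: $11136.60

Ranked by bid: $7.34 (Helix) > $6.84 (Sable) > $6.06 (Zephyr) > …
Slot 1: Helix pays $6.84 × 1070 = $7318.80
Slot 2: Sable pays $6.06 × 630 = $3817.80
Total = $11136.60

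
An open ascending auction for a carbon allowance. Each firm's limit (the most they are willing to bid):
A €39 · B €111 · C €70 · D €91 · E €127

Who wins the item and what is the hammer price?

Sorting limits: 127 (E) > 111 (B) > 91 (D) > 70 (C) > 39 (A)
Bidding ends when B exits at €111; E takes it.

E wins at €111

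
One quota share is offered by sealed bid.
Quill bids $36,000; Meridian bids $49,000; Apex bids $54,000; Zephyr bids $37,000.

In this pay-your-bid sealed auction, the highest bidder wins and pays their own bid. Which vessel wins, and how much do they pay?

Bids in order: 54,000 (Apex) > 49,000 (Meridian) > 37,000 (Zephyr) > 36,000 (Quill)
First-price: Apex pays what they bid, $54,000.

Apex pays $54,000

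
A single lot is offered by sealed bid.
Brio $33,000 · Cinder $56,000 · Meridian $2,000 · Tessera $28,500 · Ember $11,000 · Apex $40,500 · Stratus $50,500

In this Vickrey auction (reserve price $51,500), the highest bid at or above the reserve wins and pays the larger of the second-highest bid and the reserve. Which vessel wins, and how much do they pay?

Sorting bids: 56,000 (Cinder) > 50,500 (Stratus) > 40,500 (Apex) > 33,000 (Brio) > 28,500 (Tessera) > 11,000 (Ember) > …
Highest eligible bid: Cinder at $56,000.
Second-highest bid $50,500 is below the reserve $51,500, so the reserve binds → payment $51,500.

Cinder pays $51,500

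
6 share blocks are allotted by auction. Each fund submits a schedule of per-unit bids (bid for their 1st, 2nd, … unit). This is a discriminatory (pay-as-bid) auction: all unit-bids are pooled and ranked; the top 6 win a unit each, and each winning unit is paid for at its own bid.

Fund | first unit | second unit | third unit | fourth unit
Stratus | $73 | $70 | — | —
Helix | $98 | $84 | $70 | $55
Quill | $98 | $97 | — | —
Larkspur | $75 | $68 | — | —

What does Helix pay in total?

Pooled unit-bids ranked (top 6): 98 (Helix-1), 98 (Quill-1), 97 (Quill-2), 84 (Helix-2), 75 (Larkspur-1), 73 (Stratus-1)
Next rejected bid: $70 (not a price — pay-as-bid).
Helix's winning unit-bids: 98 + 84 = $182.

Helix pays $182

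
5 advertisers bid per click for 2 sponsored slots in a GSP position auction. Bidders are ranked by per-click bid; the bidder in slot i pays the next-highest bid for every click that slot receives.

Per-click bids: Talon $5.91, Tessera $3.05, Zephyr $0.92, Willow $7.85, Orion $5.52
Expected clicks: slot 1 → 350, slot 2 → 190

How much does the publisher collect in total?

Per-click bids in order: $7.85 (Willow) > $5.91 (Talon) > $5.52 (Orion) > …
Slot 1: Willow pays $5.91 × 350 = $2068.50
Slot 2: Talon pays $5.52 × 190 = $1048.80
Total = $3117.30

Total revenue: $3117.30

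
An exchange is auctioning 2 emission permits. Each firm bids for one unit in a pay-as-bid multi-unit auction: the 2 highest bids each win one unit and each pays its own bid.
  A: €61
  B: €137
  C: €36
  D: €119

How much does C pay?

C pays €0

Ordering the bids: 137 (B), 119 (D), 61 (A), 36 (C)
Top 2: B, D.
C does not win → €0.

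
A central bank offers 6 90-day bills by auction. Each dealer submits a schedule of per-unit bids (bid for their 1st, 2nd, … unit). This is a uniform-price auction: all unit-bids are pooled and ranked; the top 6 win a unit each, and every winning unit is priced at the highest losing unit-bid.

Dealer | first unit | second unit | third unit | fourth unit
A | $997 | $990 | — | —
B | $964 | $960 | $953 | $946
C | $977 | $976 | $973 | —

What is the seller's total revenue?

Total revenue: $5,760

Merging the schedules and taking the best 6: 997 (A-1), 990 (A-2), 977 (C-1), 976 (C-2), 973 (C-3), 964 (B-1)
Highest rejected unit-bid = $960.
Allocation: A 2, B 1, C 3. Every unit priced at $960.
Revenue = 6 × 960 = $5,760.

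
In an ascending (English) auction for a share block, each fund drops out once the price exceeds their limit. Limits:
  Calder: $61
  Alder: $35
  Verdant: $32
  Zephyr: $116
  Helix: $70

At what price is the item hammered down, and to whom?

Zephyr wins at $70

Sorting limits: 116 (Zephyr) > 70 (Helix) > 61 (Calder) > 35 (Alder) > 32 (Verdant)
Helix is the last rival to drop out, at $70; Zephyr remains and wins at that price.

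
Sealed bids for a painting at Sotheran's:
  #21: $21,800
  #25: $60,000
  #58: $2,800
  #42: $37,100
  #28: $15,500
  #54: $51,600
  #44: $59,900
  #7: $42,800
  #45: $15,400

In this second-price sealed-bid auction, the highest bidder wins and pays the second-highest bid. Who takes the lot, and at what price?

Bids in order: 60,000 (#25) > 59,900 (#44) > 51,600 (#54) > 42,800 (#7) > 37,100 (#42) > 21,800 (#21) > …
#25 is highest; pays the second-highest bid, $59,900.

#25 pays $59,900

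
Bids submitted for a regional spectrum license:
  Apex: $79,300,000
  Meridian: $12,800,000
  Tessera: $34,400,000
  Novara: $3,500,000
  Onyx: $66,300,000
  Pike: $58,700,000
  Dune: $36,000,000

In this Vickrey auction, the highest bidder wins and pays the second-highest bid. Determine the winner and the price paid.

Bids in order: 79,300,000 (Apex) > 66,300,000 (Onyx) > 58,700,000 (Pike) > 36,000,000 (Dune) > 34,400,000 (Tessera) > 12,800,000 (Meridian) > …
Apex wins with the highest bid; price is set by the runner-up at $66,300,000.

Apex pays $66,300,000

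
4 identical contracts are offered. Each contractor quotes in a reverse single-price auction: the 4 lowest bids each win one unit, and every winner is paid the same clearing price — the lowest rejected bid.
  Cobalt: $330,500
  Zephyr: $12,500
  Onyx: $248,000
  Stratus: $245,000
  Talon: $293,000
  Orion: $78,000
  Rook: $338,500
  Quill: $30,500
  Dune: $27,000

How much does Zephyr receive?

Ordering the bids: 12,500 (Zephyr), 27,000 (Dune), 30,500 (Quill), 78,000 (Orion), 245,000 (Stratus), 248,000 (Onyx), …
Lowest 4: Zephyr, Dune, Quill, Orion.
Lowest unsuccessful bid: $245,000 → clearing price.
Zephyr wins → is paid $245,000.

Zephyr is paid $245,000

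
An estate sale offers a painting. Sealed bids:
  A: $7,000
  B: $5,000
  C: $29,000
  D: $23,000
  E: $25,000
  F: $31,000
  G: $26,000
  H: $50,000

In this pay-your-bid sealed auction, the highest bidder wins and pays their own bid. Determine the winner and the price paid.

Bids in order: 50,000 (H) > 31,000 (F) > 29,000 (C) > 26,000 (G) > 25,000 (E) > 23,000 (D) > …
H is highest → pays own bid, $50,000.

H pays $50,000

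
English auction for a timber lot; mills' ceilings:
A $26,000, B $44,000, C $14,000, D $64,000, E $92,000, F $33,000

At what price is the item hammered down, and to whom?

E wins at $64,000

Limits in order: 92,000 (E) > 64,000 (D) > 44,000 (B) > 33,000 (F) > 26,000 (A) > 14,000 (C)
Bidding ends when D exits at $64,000; E takes it.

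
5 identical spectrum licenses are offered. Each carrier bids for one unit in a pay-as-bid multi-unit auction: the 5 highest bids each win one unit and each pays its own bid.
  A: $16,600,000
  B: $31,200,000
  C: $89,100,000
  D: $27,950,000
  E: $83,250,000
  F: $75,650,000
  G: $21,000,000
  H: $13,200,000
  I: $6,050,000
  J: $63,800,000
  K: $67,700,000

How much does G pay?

Bids ranked high→low: 89,100,000 (C), 83,250,000 (E), 75,650,000 (F), 67,700,000 (K), 63,800,000 (J), 31,200,000 (B), 27,950,000 (D), …
The 5 highest are C, E, F, K, J.
G does not win → $0.

G pays $0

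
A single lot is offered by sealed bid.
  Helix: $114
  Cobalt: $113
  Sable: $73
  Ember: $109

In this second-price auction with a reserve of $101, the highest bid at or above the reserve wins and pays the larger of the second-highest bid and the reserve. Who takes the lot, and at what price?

Bids in order: 114 (Helix) > 113 (Cobalt) > 109 (Ember) > 73 (Sable)
Helix has the top bid at or above the reserve ($114).
max(second-highest $113, reserve $101) = $113; the reserve does not bind.

Helix pays $113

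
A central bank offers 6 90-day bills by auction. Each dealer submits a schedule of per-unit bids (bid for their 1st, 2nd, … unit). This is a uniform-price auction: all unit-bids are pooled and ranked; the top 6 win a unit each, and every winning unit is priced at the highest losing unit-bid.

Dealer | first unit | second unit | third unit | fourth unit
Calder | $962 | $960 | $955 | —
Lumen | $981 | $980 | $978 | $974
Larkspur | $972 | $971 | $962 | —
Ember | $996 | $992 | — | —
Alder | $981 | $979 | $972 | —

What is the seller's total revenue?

All unit-bids, highest first — top 6: 996 (Ember-1), 992 (Ember-2), 981 (Lumen-1), 981 (Alder-1), 980 (Lumen-2), 979 (Alder-2)
The (k+1)-th unit-bid is $978.
Allocation: Alder 2, Ember 2, Lumen 2. Every unit priced at $978.
Revenue = 6 × 978 = $5,868.

Total revenue: $5,868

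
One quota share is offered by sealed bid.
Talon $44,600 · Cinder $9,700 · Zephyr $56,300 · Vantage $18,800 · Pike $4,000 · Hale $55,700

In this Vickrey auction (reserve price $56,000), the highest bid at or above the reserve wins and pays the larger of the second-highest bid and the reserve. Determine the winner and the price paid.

Bids in order: 56,300 (Zephyr) > 55,700 (Hale) > 44,600 (Talon) > 18,800 (Vantage) > 9,700 (Cinder) > 4,000 (Pike)
Zephyr has the top bid at or above the reserve ($56,300).
Second-highest bid $55,700 is below the reserve $56,000, so the reserve binds → payment $56,000.

Zephyr pays $56,000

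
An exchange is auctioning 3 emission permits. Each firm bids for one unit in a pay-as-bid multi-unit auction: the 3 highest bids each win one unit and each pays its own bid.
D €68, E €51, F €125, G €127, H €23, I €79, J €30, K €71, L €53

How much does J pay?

Sorting: 127 (G), 125 (F), 79 (I), 71 (K), 68 (D), …
Winners (3 units): G, F, I.
J does not win → €0.

J pays €0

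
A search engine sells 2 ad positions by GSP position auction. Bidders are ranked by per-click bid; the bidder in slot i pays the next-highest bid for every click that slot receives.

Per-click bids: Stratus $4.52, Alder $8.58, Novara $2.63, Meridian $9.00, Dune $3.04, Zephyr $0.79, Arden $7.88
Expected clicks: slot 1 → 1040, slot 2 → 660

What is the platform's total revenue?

Total revenue: $14124.00

Ranked by bid: $9.00 (Meridian) > $8.58 (Alder) > $7.88 (Arden) > …
Slot 1: Meridian pays $8.58 × 1040 = $8923.20
Slot 2: Alder pays $7.88 × 660 = $5200.80
Total = $14124.00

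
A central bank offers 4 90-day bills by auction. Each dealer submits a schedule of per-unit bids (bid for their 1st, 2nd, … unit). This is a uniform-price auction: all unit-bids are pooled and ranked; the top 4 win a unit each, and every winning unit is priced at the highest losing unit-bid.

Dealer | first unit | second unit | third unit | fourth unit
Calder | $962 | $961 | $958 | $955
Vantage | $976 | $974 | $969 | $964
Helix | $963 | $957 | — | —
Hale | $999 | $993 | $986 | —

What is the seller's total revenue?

Merging the schedules and taking the best 4: 999 (Hale-1), 993 (Hale-2), 986 (Hale-3), 976 (Vantage-1)
First bid not allocated: $974.
Allocation: Hale 3, Vantage 1. Every unit priced at $974.
Revenue = 4 × 974 = $3,896.

Total revenue: $3,896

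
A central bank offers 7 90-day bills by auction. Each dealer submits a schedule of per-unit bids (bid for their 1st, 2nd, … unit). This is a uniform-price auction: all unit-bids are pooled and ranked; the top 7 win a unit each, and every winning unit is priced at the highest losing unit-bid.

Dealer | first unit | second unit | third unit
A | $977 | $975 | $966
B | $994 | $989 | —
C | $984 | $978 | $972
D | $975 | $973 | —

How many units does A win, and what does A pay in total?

A: 2 units, pays $1,946

Merging the schedules and taking the best 7: 994 (B-1), 989 (B-2), 984 (C-1), 978 (C-2), 977 (A-1), 975 (A-2), 975 (D-1)
First bid not allocated: $973.
A wins 2 unit(s) at $973 each.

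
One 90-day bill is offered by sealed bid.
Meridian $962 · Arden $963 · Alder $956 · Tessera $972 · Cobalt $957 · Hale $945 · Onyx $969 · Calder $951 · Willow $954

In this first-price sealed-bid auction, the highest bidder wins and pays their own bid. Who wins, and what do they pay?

Rule: the highest bidder wins and pays their own bid.
Bids in order: 972 (Tessera) > 969 (Onyx) > 963 (Arden) > 962 (Meridian) > 957 (Cobalt) > 956 (Alder) > …
Tessera is highest → pays own bid, $972.

Tessera pays $972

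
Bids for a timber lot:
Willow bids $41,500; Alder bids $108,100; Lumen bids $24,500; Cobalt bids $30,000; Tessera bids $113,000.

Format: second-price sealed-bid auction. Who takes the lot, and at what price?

Tessera pays $108,100

Bids ranked: 113,000 (Tessera) > 108,100 (Alder) > 41,500 (Willow) > 30,000 (Cobalt) > 24,500 (Lumen)
Tessera wins with the highest bid; price is set by the runner-up at $108,100.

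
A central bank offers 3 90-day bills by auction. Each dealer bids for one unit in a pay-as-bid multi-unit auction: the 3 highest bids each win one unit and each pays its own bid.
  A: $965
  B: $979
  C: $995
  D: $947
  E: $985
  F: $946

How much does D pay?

D pays $0

Ordering the bids: 995 (C), 985 (E), 979 (B), 965 (A), 947 (D), …
The 3 highest are C, E, B.
D does not win → $0.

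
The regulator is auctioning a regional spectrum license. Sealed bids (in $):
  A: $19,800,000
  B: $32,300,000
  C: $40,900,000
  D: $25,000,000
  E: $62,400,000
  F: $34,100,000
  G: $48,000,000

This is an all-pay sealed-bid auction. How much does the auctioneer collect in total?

Total revenue: $262,500,000

All-pay sealed-bid auction: the highest bidder wins the item, but every bidder pays their own bid.
Sorting bids: 62,400,000 (E) > 48,000,000 (G) > 40,900,000 (C) > 34,100,000 (F) > 32,300,000 (B) > 25,000,000 (D) > …
Every bidder forfeits their bid regardless of winning.
Revenue = 19,800,000 + 32,300,000 + 40,900,000 + 25,000,000 + 62,400,000 + 34,100,000 + 48,000,000 = $262,500,000.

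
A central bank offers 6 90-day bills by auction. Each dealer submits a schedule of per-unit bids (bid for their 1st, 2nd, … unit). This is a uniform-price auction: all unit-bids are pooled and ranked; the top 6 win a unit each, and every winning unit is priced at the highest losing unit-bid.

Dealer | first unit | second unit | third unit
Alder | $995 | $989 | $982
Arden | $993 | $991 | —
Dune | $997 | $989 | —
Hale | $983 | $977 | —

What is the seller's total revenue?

Merging the schedules and taking the best 6: 997 (Dune-1), 995 (Alder-1), 993 (Arden-1), 991 (Arden-2), 989 (Alder-2), 989 (Dune-2)
Highest rejected unit-bid = $983.
Allocation: Alder 2, Arden 2, Dune 2. Every unit priced at $983.
Revenue = 6 × 983 = $5,898.

Total revenue: $5,898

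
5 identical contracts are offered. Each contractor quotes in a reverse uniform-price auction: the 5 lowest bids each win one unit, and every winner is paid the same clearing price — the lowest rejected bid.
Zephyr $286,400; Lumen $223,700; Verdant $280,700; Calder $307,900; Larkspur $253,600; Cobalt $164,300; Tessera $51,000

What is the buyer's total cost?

Ordering the bids: 51,000 (Tessera), 164,300 (Cobalt), 223,700 (Lumen), 253,600 (Larkspur), 280,700 (Verdant), 286,400 (Zephyr), 307,900 (Calder)
Winners (5 units): Tessera, Cobalt, Lumen, Larkspur, Verdant.
Clearing price = lowest rejected bid = $286,400.
Total cost = 5 × $286,400 = $1,432,000.

Total cost: $1,432,000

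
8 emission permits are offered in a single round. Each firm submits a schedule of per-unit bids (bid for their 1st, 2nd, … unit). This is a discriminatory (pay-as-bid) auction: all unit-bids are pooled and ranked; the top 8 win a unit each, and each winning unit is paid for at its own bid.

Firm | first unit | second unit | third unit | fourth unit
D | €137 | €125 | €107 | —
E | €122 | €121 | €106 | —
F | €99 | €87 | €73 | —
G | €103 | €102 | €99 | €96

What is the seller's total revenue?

Pooled unit-bids ranked (top 8): 137 (D-1), 125 (D-2), 122 (E-1), 121 (E-2), 107 (D-3), 106 (E-3), 103 (G-1), 102 (G-2)
Next rejected bid: €99 (not a price — pay-as-bid).
Each winning unit pays its own bid.
Revenue = 137 + 125 + 122 + 121 + 107 + 106 + 103 + 102 = €923.

Total revenue: €923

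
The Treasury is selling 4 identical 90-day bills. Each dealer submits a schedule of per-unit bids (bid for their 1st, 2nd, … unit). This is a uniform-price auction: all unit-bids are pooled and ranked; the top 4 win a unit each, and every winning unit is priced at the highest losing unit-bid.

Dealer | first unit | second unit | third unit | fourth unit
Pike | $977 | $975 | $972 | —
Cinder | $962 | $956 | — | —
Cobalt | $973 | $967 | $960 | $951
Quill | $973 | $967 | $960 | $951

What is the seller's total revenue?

Total revenue: $3,888

Merging the schedules and taking the best 4: 977 (Pike-1), 975 (Pike-2), 973 (Cobalt-1), 973 (Quill-1)
First bid not allocated: $972.
Allocation: Cobalt 1, Pike 2, Quill 1. Every unit priced at $972.
Revenue = 4 × 972 = $3,888.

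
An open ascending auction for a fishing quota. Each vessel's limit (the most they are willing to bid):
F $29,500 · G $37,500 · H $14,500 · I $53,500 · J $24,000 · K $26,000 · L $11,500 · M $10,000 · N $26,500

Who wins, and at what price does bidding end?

Limits ranked: 53,500 (I) > 37,500 (G) > 29,500 (F) > 26,500 (N) > 26,000 (K) > 24,000 (J) > …
Once the price passes $37,500, only I is left; the hammer falls at G's limit of $37,500.

I wins at $37,500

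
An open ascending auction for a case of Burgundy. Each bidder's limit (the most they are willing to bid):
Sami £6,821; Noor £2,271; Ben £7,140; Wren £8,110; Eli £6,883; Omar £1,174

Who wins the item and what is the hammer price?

Wren wins at £7,140

Sorting limits: 8,110 (Wren) > 7,140 (Ben) > 6,883 (Eli) > 6,821 (Sami) > 2,271 (Noor) > 1,174 (Omar)
Once the price passes £7,140, only Wren is left; the hammer falls at Ben's limit of £7,140.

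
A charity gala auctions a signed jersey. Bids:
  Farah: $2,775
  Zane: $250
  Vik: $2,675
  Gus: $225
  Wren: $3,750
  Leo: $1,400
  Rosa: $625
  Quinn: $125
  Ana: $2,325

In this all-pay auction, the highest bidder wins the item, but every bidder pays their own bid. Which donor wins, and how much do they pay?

All-pay auction: the highest bidder wins the item, but every bidder pays their own bid.
Bids ranked: 3,750 (Wren) > 2,775 (Farah) > 2,675 (Vik) > 2,325 (Ana) > 1,400 (Leo) > 625 (Rosa) > …
Wren wins with the top bid; all bids are sunk regardless.

Wren pays $3,750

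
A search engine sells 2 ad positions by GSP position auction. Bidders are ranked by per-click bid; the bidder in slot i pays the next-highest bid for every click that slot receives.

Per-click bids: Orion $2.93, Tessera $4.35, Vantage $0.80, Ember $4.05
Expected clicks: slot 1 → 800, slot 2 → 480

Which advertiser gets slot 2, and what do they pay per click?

Ranked by bid: $4.35 (Tessera) > $4.05 (Ember) > $2.93 (Orion) > …
Slot 2 goes to the second-ranked bidder, Ember, who pays the next bid down: $2.93/click.

Ember; $2.93 per click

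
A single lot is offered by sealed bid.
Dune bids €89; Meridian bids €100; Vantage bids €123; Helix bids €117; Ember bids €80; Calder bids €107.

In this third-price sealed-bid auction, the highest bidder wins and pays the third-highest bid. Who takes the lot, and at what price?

Vantage pays €107

Sorting bids: 123 (Vantage) > 117 (Helix) > 107 (Calder) > 100 (Meridian) > 89 (Dune) > 80 (Ember)
Vantage is highest; pays the third-highest bid, €107.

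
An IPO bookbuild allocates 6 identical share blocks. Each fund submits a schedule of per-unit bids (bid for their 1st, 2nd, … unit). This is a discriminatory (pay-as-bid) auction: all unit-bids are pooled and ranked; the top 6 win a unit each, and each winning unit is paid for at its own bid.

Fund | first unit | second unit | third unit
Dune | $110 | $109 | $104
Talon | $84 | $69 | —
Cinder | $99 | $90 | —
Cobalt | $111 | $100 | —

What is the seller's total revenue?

All unit-bids, highest first — top 6: 111 (Cobalt-1), 110 (Dune-1), 109 (Dune-2), 104 (Dune-3), 100 (Cobalt-2), 99 (Cinder-1)
Next rejected bid: $90 (not a price — pay-as-bid).
Each winning unit pays its own bid.
Revenue = 111 + 110 + 109 + 104 + 100 + 99 = $633.

Total revenue: $633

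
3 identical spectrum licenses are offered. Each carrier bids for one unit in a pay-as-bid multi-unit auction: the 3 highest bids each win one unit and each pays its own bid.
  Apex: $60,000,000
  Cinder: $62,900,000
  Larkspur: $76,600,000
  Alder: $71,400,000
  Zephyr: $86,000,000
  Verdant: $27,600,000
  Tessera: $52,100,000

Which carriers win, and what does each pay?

Zephyr $86,000,000, Larkspur $76,600,000, Alder $71,400,000

Bids ranked high→low: 86,000,000 (Zephyr), 76,600,000 (Larkspur), 71,400,000 (Alder), 62,900,000 (Cinder), 60,000,000 (Apex), …
Top 3: Zephyr, Larkspur, Alder.
Each winner pays its own bid: Zephyr $86,000,000, Larkspur $76,600,000, Alder $71,400,000.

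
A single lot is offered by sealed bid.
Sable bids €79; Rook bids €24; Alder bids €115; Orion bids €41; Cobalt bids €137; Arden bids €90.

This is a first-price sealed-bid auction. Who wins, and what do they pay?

Bids in order: 137 (Cobalt) > 115 (Alder) > 90 (Arden) > 79 (Sable) > 41 (Orion) > 24 (Rook)
Cobalt has the highest bid and pays exactly that: €137.

Cobalt pays €137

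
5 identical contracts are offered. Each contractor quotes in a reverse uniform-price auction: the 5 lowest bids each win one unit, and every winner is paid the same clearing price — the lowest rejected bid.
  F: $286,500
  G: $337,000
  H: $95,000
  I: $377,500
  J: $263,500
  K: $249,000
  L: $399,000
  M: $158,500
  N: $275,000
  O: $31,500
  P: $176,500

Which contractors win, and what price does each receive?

Ordering the bids: 31,500 (O), 95,000 (H), 158,500 (M), 176,500 (P), 249,000 (K), 263,500 (J), 275,000 (N), …
Winners (5 units): O, H, M, P, K.
Clearing price = lowest rejected bid = $263,500.

O, H, M, P, K; each is paid $263,500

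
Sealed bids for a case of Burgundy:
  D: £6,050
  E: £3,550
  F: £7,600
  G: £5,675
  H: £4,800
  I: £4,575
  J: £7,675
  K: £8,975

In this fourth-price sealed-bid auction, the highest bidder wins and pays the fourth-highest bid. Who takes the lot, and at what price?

K pays £6,050

Fourth-price sealed-bid auction: the highest bidder wins and pays the fourth-highest bid.
Bids ranked: 8,975 (K) > 7,675 (J) > 7,600 (F) > 6,050 (D) > 5,675 (G) > 4,800 (H) > …
K wins; payment is bid #4 in the ranking = £6,050.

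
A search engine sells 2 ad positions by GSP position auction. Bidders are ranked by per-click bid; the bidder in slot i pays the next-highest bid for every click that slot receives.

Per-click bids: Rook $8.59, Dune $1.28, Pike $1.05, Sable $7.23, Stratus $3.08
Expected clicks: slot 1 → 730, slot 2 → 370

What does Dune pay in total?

Sorting advertisers: $8.59 (Rook) > $7.23 (Sable) > $3.08 (Stratus) > …
Dune ranks below slot 2 → no slot, pays nothing.

Dune pays $0.00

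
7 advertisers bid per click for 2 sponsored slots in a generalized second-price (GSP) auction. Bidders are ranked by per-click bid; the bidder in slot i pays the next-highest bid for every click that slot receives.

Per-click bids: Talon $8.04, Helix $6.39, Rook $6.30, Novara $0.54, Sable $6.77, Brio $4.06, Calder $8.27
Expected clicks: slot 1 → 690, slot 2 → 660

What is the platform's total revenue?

Ranked by bid: $8.27 (Calder) > $8.04 (Talon) > $6.77 (Sable) > …
Slot 1: Calder pays $8.04 × 690 = $5547.60
Slot 2: Talon pays $6.77 × 660 = $4468.20
Total = $10015.80

Total revenue: $10015.80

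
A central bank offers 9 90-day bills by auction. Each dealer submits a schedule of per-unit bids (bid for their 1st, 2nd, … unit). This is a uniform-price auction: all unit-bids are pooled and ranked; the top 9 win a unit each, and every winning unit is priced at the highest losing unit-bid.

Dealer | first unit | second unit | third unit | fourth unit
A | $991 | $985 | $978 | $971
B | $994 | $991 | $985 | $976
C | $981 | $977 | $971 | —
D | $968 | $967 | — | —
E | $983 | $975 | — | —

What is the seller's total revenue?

All unit-bids, highest first — top 9: 994 (B-1), 991 (A-1), 991 (B-2), 985 (A-2), 985 (B-3), 983 (E-1), 981 (C-1), 978 (A-3), 977 (C-2)
The (k+1)-th unit-bid is $976.
Allocation: A 3, B 3, C 2, E 1. Every unit priced at $976.
Revenue = 9 × 976 = $8,784.

Total revenue: $8,784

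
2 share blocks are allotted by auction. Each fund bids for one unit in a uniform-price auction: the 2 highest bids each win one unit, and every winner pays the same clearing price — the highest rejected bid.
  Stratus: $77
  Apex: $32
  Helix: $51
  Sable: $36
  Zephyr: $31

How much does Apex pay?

Apex pays $0

Ordering the bids: 77 (Stratus), 51 (Helix), 36 (Sable), 32 (Apex), …
Top 2: Stratus, Helix.
First losing bid is Sable's $36, which sets the uniform price.
Apex does not win → pays $0.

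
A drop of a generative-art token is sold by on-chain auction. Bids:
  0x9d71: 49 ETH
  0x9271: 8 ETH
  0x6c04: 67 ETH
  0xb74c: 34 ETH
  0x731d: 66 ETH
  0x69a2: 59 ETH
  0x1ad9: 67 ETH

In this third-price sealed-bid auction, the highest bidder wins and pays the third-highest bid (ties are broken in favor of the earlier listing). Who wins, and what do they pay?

Bids in order: 67 (0x6c04) > 67 (0x1ad9) > 66 (0x731d) > 59 (0x69a2) > 49 (0x9d71) > 34 (0xb74c) > …
Tie at 67 ETH → 0x6c04 wins by tie-break.
0x6c04 wins; payment is bid #3 in the ranking = 66 ETH.

0x6c04 pays 66 ETH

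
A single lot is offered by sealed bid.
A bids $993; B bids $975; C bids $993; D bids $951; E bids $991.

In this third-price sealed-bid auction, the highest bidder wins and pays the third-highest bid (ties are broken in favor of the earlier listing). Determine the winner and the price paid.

A pays $991

Third-price sealed-bid auction: the highest bidder wins and pays the third-highest bid.
Sorting bids: 993 (A) > 993 (C) > 991 (E) > 975 (B) > 951 (D)
A and C tie at $993; tie-break gives it to A.
A is highest; pays the third-highest bid, $991.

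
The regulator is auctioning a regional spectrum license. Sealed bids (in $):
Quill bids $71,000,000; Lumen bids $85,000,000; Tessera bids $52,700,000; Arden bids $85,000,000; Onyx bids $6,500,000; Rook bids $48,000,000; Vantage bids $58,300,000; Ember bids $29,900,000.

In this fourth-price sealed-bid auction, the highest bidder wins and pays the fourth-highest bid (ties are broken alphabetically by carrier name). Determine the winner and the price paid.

Arden pays $58,300,000

Bids ranked: 85,000,000 (Arden) > 85,000,000 (Lumen) > 71,000,000 (Quill) > 58,300,000 (Vantage) > 52,700,000 (Tessera) > 48,000,000 (Rook) > …
Arden and Lumen tie at $85,000,000; tie-break gives it to Arden.
Arden is highest; pays the fourth-highest bid, $58,300,000.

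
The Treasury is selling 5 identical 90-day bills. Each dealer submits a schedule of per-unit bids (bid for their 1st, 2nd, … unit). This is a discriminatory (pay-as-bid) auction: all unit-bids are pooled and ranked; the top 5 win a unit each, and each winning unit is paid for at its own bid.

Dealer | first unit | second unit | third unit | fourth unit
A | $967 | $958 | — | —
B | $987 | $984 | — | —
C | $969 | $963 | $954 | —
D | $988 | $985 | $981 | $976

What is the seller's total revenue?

Total revenue: $4,925

Merging the schedules and taking the best 5: 988 (D-1), 987 (B-1), 985 (D-2), 984 (B-2), 981 (D-3)
Next rejected bid: $976 (not a price — pay-as-bid).
Each winning unit pays its own bid.
Revenue = 988 + 987 + 985 + 984 + 981 = $4,925.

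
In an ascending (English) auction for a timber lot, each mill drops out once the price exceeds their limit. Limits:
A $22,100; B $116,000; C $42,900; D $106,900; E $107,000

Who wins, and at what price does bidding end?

B wins at $107,000

Limits ranked: 116,000 (B) > 107,000 (E) > 106,900 (D) > 42,900 (C) > 22,100 (A)
Bidding ends when E exits at $107,000; B takes it.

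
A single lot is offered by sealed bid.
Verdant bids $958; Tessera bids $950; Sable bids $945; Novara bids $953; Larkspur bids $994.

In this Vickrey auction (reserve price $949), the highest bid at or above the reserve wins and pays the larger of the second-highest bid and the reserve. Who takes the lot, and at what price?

Larkspur pays $958

Bids in order: 994 (Larkspur) > 958 (Verdant) > 953 (Novara) > 950 (Tessera) > 945 (Sable)
Highest eligible bid: Larkspur at $994.
Second-highest bid $958 exceeds the reserve $949 → payment $958.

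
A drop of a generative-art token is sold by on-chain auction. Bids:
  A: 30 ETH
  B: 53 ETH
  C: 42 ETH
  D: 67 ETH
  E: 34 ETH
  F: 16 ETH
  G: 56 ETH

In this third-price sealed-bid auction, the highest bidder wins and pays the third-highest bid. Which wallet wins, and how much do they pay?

D pays 53 ETH

Sorting bids: 67 (D) > 56 (G) > 53 (B) > 42 (C) > 34 (E) > 30 (A) > …
D is highest; pays the third-highest bid, 53 ETH.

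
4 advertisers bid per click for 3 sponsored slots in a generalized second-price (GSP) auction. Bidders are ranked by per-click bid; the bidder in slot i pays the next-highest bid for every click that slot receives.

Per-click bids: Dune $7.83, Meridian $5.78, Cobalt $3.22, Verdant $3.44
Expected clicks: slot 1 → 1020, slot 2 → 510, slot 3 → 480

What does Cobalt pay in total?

Cobalt pays $0.00

Sorting advertisers: $7.83 (Dune) > $5.78 (Meridian) > $3.44 (Verdant) > $3.22 (Cobalt)
Cobalt ranks below slot 3 → no slot, pays nothing.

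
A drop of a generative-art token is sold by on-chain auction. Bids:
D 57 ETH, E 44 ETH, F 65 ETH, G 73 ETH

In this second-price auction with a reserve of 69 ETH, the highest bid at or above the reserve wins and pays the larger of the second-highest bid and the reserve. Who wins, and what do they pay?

G pays 69 ETH

Bids ranked: 73 (G) > 65 (F) > 57 (D) > 44 (E)
Highest eligible bid: G at 73 ETH.
Second-highest bid 65 ETH is below the reserve 69 ETH, so the reserve binds → payment 69 ETH.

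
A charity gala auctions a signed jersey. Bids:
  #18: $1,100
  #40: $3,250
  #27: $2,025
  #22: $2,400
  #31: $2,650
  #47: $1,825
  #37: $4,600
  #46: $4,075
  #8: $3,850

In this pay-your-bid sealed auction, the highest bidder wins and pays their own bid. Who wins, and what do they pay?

Bids ranked: 4,600 (#37) > 4,075 (#46) > 3,850 (#8) > 3,250 (#40) > 2,650 (#31) > 2,400 (#22) > …
#37 has the highest bid and pays exactly that: $4,600.

#37 pays $4,600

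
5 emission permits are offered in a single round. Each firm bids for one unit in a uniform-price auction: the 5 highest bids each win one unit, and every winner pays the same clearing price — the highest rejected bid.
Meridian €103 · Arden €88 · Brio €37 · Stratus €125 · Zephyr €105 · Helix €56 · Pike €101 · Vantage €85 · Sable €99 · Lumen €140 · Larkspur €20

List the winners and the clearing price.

Ordering the bids: 140 (Lumen), 125 (Stratus), 105 (Zephyr), 103 (Meridian), 101 (Pike), 99 (Sable), 88 (Arden), …
The 5 highest are Lumen, Stratus, Zephyr, Meridian, Pike.
First losing bid is Sable's €99, which sets the uniform price.

Lumen, Stratus, Zephyr, Meridian, Pike; each pays €99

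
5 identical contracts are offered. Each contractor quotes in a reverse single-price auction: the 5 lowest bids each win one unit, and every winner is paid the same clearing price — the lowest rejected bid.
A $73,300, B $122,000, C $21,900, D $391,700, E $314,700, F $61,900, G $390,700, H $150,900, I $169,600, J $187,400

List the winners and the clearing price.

C, F, A, B, H; each is paid $169,600

Bids ranked low→high: 21,900 (C), 61,900 (F), 73,300 (A), 122,000 (B), 150,900 (H), 169,600 (I), 187,400 (J), …
The 5 lowest are C, F, A, B, H.
Lowest unsuccessful bid: $169,600 → clearing price.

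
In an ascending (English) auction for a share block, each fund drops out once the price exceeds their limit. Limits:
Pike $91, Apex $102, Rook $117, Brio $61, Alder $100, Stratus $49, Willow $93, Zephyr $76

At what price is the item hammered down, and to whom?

Rook wins at $102

Sorting limits: 117 (Rook) > 102 (Apex) > 100 (Alder) > 93 (Willow) > 91 (Pike) > 76 (Zephyr) > …
Once the price passes $102, only Rook is left; the hammer falls at Apex's limit of $102.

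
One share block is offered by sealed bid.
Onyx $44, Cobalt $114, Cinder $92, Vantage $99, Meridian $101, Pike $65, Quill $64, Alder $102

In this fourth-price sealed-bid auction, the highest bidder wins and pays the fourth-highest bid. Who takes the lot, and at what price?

Fourth-price sealed-bid auction: the highest bidder wins and pays the fourth-highest bid.
Bids in order: 114 (Cobalt) > 102 (Alder) > 101 (Meridian) > 99 (Vantage) > 92 (Cinder) > 65 (Pike) > …
Cobalt wins; payment is bid #4 in the ranking = $99.

Cobalt pays $99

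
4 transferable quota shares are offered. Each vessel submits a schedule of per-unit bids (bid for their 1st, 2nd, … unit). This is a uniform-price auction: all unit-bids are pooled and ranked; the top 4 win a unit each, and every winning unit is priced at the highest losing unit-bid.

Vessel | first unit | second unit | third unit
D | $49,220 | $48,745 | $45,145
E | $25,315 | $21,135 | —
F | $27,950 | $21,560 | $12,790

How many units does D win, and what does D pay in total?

D: 3 units, pays $75,945

All unit-bids, highest first — top 4: 49,220 (D-1), 48,745 (D-2), 45,145 (D-3), 27,950 (F-1)
The (k+1)-th unit-bid is $25,315.
D wins 3 unit(s) at $25,315 each.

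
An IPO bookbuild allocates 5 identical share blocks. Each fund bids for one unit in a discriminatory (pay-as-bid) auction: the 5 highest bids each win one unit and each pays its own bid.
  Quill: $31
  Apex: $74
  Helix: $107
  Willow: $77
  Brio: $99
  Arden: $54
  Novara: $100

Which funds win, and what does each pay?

Bids ranked high→low: 107 (Helix), 100 (Novara), 99 (Brio), 77 (Willow), 74 (Apex), 54 (Arden), 31 (Quill)
The 5 highest are Helix, Novara, Brio, Willow, Apex.
Each winner pays its own bid: Helix $107, Novara $100, Brio $99, Willow $77, Apex $74.

Helix $107, Novara $100, Brio $99, Willow $77, Apex $74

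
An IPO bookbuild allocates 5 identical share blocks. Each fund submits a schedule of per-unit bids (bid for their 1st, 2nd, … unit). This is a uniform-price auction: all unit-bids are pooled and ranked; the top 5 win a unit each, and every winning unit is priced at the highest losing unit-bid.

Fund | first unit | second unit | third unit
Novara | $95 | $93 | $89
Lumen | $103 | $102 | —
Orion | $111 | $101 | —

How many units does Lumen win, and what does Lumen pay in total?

Lumen: 2 units, pays $186

Merging the schedules and taking the best 5: 111 (Orion-1), 103 (Lumen-1), 102 (Lumen-2), 101 (Orion-2), 95 (Novara-1)
Highest rejected unit-bid = $93.
Lumen wins 2 unit(s) at $93 each.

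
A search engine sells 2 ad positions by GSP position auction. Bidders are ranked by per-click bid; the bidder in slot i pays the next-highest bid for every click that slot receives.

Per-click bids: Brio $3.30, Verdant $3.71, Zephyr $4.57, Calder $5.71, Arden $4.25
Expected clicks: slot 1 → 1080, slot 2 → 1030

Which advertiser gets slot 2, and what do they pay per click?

Per-click bids in order: $5.71 (Calder) > $4.57 (Zephyr) > $4.25 (Arden) > …
Slot 2 goes to the second-ranked bidder, Zephyr, who pays the next bid down: $4.25/click.

Zephyr; $4.25 per click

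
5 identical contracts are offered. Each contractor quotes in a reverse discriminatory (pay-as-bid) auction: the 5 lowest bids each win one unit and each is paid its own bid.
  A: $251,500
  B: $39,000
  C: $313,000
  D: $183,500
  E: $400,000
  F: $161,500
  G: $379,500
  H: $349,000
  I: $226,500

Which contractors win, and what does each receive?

B $39,000, F $161,500, D $183,500, I $226,500, A $251,500

Sorting: 39,000 (B), 161,500 (F), 183,500 (D), 226,500 (I), 251,500 (A), 313,000 (C), 349,000 (H), …
Winners (5 units): B, F, D, I, A.
Each winner is paid its own bid: B $39,000, F $161,500, D $183,500, I $226,500, A $251,500.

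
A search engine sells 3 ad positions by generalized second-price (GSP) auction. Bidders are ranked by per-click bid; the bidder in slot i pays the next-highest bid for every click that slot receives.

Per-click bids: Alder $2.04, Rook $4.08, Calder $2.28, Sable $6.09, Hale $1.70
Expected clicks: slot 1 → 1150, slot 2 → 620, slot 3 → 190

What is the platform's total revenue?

Ranked by bid: $6.09 (Sable) > $4.08 (Rook) > $2.28 (Calder) > $2.04 (Alder) > …
Slot 1: Sable pays $4.08 × 1150 = $4692.00
Slot 2: Rook pays $2.28 × 620 = $1413.60
Slot 3: Calder pays $2.04 × 190 = $387.60
Total = $6493.20

Total revenue: $6493.20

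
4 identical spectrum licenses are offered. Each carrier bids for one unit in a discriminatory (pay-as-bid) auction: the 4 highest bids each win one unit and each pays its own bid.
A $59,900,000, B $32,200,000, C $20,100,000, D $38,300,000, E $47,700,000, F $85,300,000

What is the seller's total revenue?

Ordering the bids: 85,300,000 (F), 59,900,000 (A), 47,700,000 (E), 38,300,000 (D), 32,200,000 (B), 20,100,000 (C)
The 4 highest are F, A, E, D.
Total revenue = 85,300,000 + 59,900,000 + 47,700,000 + 38,300,000 = $231,200,000.

Total revenue: $231,200,000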